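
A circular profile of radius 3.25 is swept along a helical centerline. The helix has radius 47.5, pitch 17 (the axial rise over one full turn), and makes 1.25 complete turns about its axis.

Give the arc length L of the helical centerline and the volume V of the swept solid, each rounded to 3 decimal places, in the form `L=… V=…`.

L=373.669 V=12399.480

2πR = 2π·47.5 = 298.451302
per-turn = √(298.451302² + 17²) = √(89073.1797 + 289) = √89362.1797 = 298.935076
L = 1.25 × 298.935076 = 373.668845
V = π·3.25² × L = 33.183072 × 373.668845 = 12399.480343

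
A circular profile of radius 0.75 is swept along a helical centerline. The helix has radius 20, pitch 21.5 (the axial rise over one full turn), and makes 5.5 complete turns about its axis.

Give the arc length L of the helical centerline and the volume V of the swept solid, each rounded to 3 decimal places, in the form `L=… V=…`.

2πR = 2π·20 = 125.663706
per-turn = √(125.663706² + 21.5²) = √(15791.3670 + 462.25) = √16253.6170 = 127.489674
L = 5.5 × 127.489674 = 701.193208
V = π·0.75² × L = 1.767146 × 701.193208 = 1239.110681

L=701.193 V=1239.111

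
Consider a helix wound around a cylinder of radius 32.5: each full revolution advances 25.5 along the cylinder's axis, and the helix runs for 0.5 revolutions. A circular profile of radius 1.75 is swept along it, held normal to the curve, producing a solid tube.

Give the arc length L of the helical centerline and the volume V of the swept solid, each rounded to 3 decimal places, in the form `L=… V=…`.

2πR = 2π·32.5 = 204.203522
per-turn = √(204.203522² + 25.5²) = √(41699.0786 + 650.25) = √42349.3286 = 205.789525
L = 0.5 × 205.789525 = 102.894762
V = π·1.75² × L = 9.621128 × 102.894762 = 989.963629

L=102.895 V=989.964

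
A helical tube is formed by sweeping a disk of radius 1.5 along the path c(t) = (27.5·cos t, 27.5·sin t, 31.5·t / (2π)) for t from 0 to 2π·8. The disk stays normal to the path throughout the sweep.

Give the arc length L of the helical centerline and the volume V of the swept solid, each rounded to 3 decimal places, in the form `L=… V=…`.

2πR = 2π·27.5 = 172.787596
per-turn = √(172.787596² + 31.5²) = √(29855.5533 + 992.25) = √30847.8033 = 175.635427
L = 8 × 175.635427 = 1405.083418
V = π·1.5² × L = 7.068583 × 1405.083418 = 9931.949425

L=1405.083 V=9931.949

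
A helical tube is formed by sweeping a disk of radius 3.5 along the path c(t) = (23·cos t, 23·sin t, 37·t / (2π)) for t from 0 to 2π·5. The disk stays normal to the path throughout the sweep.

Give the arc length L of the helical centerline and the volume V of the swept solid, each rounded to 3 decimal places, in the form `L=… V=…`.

L=745.873 V=28704.571

2πR = 2π·23 = 144.513262
per-turn = √(144.513262² + 37²) = √(20884.0829 + 1369) = √22253.0829 = 149.174672
L = 5 × 149.174672 = 745.873362
V = π·3.5² × L = 38.484510 × 745.873362 = 28704.570881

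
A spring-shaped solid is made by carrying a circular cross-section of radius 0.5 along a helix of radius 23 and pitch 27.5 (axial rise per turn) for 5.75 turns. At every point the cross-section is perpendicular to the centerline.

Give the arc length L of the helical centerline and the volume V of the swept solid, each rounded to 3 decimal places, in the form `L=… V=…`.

L=845.863 V=664.339

2πR = 2π·23 = 144.513262
per-turn = √(144.513262² + 27.5²) = √(20884.0829 + 756.25) = √21640.3329 = 147.106536
L = 5.75 × 147.106536 = 845.862582
V = π·0.5² × L = 0.785398 × 845.862582 = 664.338918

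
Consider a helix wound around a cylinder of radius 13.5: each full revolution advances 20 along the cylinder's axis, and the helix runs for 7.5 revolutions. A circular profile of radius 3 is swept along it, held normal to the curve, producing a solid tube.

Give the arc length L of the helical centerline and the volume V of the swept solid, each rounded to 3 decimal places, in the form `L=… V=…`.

2πR = 2π·13.5 = 84.823002
per-turn = √(84.823002² + 20²) = √(7194.9416 + 400) = √7594.9416 = 87.148962
L = 7.5 × 87.148962 = 653.617216
V = π·3² × L = 28.274334 × 653.617216 = 18480.591406

L=653.617 V=18480.591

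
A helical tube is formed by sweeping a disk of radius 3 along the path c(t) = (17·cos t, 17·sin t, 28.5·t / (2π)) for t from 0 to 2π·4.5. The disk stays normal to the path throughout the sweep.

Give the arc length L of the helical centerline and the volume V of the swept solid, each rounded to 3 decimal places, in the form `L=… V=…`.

L=497.479 V=14065.895

2πR = 2π·17 = 106.814150
per-turn = √(106.814150² + 28.5²) = √(11409.2627 + 812.25) = √12221.5127 = 110.550951
L = 4.5 × 110.550951 = 497.479278
V = π·3² × L = 28.274334 × 497.479278 = 14065.895202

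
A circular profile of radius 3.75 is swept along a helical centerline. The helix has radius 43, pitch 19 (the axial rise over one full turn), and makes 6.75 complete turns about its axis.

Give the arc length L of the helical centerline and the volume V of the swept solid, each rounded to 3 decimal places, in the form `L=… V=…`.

2πR = 2π·43 = 270.176968
per-turn = √(270.176968² + 19²) = √(72995.5942 + 361) = √73356.5942 = 270.844225
L = 6.75 × 270.844225 = 1828.198518
V = π·3.75² × L = 44.178647 × 1828.198518 = 80767.336405

L=1828.199 V=80767.336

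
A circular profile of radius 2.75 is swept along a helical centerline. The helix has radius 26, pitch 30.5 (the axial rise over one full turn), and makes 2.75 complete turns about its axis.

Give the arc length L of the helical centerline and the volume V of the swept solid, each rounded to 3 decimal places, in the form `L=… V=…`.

L=457.010 V=10857.789

2πR = 2π·26 = 163.362818
per-turn = √(163.362818² + 30.5²) = √(26687.4103 + 930.25) = √27617.6603 = 166.185620
L = 2.75 × 166.185620 = 457.010455
V = π·2.75² × L = 23.758294 × 457.010455 = 10857.788954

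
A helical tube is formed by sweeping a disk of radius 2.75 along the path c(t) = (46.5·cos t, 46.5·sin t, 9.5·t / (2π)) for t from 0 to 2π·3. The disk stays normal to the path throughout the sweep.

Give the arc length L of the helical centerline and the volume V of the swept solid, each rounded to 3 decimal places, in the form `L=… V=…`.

2πR = 2π·46.5 = 292.168117
per-turn = √(292.168117² + 9.5²) = √(85362.2085 + 90.25) = √85452.4585 = 292.322525
L = 3 × 292.322525 = 876.967574
V = π·2.75² × L = 23.758294 × 876.967574 = 20835.253844

L=876.968 V=20835.254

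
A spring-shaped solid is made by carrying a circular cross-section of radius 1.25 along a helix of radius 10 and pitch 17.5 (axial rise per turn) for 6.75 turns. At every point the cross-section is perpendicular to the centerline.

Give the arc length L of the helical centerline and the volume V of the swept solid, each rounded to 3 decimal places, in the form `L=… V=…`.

L=440.258 V=2161.111

2πR = 2π·10 = 62.831853
per-turn = √(62.831853² + 17.5²) = √(3947.8418 + 306.25) = √4254.0918 = 65.223399
L = 6.75 × 65.223399 = 440.257942
V = π·1.25² × L = 4.908739 × 440.257942 = 2161.111121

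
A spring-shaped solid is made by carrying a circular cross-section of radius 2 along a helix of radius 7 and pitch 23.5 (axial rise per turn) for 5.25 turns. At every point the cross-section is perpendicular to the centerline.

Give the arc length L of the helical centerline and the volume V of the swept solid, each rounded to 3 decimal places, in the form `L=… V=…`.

2πR = 2π·7 = 43.982297
per-turn = √(43.982297² + 23.5²) = √(1934.4425 + 552.25) = √2486.6925 = 49.866747
L = 5.25 × 49.866747 = 261.800422
V = π·2² × L = 12.566371 × 261.800422 = 3289.881131

L=261.800 V=3289.881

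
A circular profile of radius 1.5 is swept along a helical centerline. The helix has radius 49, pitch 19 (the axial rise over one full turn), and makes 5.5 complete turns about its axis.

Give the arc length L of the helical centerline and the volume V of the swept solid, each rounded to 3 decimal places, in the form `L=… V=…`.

2πR = 2π·49 = 307.876080
per-turn = √(307.876080² + 19²) = √(94787.6807 + 361) = √95148.6807 = 308.461798
L = 5.5 × 308.461798 = 1696.539888
V = π·1.5² × L = 7.068583 × 1696.539888 = 11992.133807

L=1696.540 V=11992.134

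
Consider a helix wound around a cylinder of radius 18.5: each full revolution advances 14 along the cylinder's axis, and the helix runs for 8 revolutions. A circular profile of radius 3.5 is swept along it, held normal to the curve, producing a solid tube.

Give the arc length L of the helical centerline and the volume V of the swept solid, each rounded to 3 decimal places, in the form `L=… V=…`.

2πR = 2π·18.5 = 116.238928
per-turn = √(116.238928² + 14²) = √(13511.4884 + 196) = √13707.4884 = 117.078984
L = 8 × 117.078984 = 936.631870
V = π·3.5² × L = 38.484510 × 936.631870 = 36045.818559

L=936.632 V=36045.819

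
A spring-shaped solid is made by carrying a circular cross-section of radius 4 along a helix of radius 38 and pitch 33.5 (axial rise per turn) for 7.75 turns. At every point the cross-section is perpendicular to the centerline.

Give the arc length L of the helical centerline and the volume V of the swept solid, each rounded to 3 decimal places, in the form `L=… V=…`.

L=1868.523 V=93922.210

2πR = 2π·38 = 238.761042
per-turn = √(238.761042² + 33.5²) = √(57006.8350 + 1122.25) = √58129.0850 = 241.099741
L = 7.75 × 241.099741 = 1868.522991
V = π·4² × L = 50.265482 × 1868.522991 = 93922.209641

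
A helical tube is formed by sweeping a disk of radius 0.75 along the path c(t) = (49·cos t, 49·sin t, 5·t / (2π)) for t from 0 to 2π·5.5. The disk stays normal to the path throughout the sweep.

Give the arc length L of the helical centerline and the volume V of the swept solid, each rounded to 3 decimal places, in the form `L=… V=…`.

L=1693.542 V=2992.735

2πR = 2π·49 = 307.876080
per-turn = √(307.876080² + 5²) = √(94787.6807 + 25) = √94812.6807 = 307.916678
L = 5.5 × 307.916678 = 1693.541730
V = π·0.75² × L = 1.767146 × 1693.541730 = 2992.735269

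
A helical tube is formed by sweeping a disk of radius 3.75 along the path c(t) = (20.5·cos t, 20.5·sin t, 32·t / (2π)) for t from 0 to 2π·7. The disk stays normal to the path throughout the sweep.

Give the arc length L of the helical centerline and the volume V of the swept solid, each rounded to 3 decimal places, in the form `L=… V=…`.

L=929.045 V=41043.971

2πR = 2π·20.5 = 128.805299
per-turn = √(128.805299² + 32²) = √(16590.8050 + 1024) = √17614.8050 = 132.720778
L = 7 × 132.720778 = 929.045448
V = π·3.75² × L = 44.178647 × 929.045448 = 41043.970618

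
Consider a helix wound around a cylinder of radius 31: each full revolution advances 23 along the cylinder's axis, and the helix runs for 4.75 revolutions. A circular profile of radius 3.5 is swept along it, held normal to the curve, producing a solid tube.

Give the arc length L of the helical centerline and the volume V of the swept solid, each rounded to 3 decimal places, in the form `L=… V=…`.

L=931.627 V=35853.208

2πR = 2π·31 = 194.778745
per-turn = √(194.778745² + 23²) = √(37938.7593 + 529) = √38467.7593 = 196.131995
L = 4.75 × 196.131995 = 931.626974
V = π·3.5² × L = 38.484510 × 931.626974 = 35853.207622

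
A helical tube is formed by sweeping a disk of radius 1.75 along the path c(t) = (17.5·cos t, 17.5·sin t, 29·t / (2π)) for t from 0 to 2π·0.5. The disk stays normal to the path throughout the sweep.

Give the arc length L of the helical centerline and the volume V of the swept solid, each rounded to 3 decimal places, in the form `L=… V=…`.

2πR = 2π·17.5 = 109.955743
per-turn = √(109.955743² + 29²) = √(12090.2654 + 841) = √12931.2654 = 113.715722
L = 0.5 × 113.715722 = 56.857861
V = π·1.75² × L = 9.621128 × 56.857861 = 547.036729

L=56.858 V=547.037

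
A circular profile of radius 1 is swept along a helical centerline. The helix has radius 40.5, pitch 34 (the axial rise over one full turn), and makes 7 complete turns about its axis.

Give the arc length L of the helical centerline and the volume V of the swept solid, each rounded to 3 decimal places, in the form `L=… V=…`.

2πR = 2π·40.5 = 254.469005
per-turn = √(254.469005² + 34²) = √(64754.4745 + 1156) = √65910.4745 = 256.730354
L = 7 × 256.730354 = 1797.112475
V = π·1² × L = 3.141593 × 1797.112475 = 5645.795350

L=1797.112 V=5645.795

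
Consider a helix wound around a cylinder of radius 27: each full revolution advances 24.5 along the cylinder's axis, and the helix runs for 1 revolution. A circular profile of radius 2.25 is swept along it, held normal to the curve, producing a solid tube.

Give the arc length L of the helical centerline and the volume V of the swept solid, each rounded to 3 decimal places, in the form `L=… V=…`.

L=171.406 V=2726.095

2πR = 2π·27 = 169.646003
per-turn = √(169.646003² + 24.5²) = √(28779.7664 + 600.25) = √29380.0164 = 171.405999
L = 1 × 171.405999 = 171.405999
V = π·2.25² × L = 15.904313 × 171.405999 = 2726.094623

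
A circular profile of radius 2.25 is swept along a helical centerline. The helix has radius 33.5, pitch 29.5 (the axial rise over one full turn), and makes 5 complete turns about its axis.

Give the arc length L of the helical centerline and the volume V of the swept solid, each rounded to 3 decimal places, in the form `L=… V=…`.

L=1062.719 V=16901.822

2πR = 2π·33.5 = 210.486708
per-turn = √(210.486708² + 29.5²) = √(44304.6542 + 870.25) = √45174.9042 = 212.543888
L = 5 × 212.543888 = 1062.719438
V = π·2.25² × L = 15.904313 × 1062.719438 = 16901.822370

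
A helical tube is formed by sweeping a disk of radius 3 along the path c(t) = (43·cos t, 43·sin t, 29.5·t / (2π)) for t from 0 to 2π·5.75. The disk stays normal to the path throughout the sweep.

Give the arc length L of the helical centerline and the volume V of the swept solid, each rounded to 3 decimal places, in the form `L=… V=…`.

L=1562.751 V=44185.733

2πR = 2π·43 = 270.176968
per-turn = √(270.176968² + 29.5²) = √(72995.5942 + 870.25) = √73865.8442 = 271.782715
L = 5.75 × 271.782715 = 1562.750611
V = π·3² × L = 28.274334 × 1562.750611 = 44185.732551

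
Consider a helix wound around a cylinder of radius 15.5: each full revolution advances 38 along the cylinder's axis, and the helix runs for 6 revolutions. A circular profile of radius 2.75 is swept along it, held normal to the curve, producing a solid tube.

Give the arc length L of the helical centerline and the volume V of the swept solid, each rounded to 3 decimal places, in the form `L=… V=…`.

2πR = 2π·15.5 = 97.389372
per-turn = √(97.389372² + 38²) = √(9484.6898 + 1444) = √10928.6898 = 104.540374
L = 6 × 104.540374 = 627.242245
V = π·2.75² × L = 23.758294 × 627.242245 = 14902.205943

L=627.242 V=14902.206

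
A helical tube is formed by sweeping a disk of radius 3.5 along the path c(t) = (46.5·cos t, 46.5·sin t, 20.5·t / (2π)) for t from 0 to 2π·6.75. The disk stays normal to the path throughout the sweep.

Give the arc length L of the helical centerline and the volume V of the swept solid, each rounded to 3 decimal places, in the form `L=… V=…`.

L=1976.983 V=76083.236

2πR = 2π·46.5 = 292.168117
per-turn = √(292.168117² + 20.5²) = √(85362.2085 + 420.25) = √85782.4585 = 292.886426
L = 6.75 × 292.886426 = 1976.983375
V = π·3.5² × L = 38.484510 × 1976.983375 = 76083.236466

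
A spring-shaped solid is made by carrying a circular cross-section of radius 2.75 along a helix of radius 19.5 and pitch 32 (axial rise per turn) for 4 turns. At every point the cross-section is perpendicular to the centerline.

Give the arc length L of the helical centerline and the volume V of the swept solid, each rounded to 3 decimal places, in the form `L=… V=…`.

2πR = 2π·19.5 = 122.522113
per-turn = √(122.522113² + 32²) = √(15011.6683 + 1024) = √16035.6683 = 126.632019
L = 4 × 126.632019 = 506.528077
V = π·2.75² × L = 23.758294 × 506.528077 = 12034.243195

L=506.528 V=12034.243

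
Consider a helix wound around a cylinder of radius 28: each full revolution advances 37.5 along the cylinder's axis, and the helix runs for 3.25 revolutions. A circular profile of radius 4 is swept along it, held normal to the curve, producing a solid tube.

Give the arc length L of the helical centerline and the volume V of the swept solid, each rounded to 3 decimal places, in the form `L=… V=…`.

2πR = 2π·28 = 175.929189
per-turn = √(175.929189² + 37.5²) = √(30951.0794 + 1406.25) = √32357.3294 = 179.881432
L = 3.25 × 179.881432 = 584.614652
V = π·4² × L = 50.265482 × 584.614652 = 29385.937555

L=584.615 V=29385.938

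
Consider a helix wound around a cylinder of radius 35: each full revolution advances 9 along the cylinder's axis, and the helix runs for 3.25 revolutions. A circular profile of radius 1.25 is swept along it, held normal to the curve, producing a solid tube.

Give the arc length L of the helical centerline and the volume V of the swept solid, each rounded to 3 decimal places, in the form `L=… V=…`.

L=715.311 V=3511.273

2πR = 2π·35 = 219.911486
per-turn = √(219.911486² + 9²) = √(48361.0616 + 81) = √48442.0616 = 220.095574
L = 3.25 × 220.095574 = 715.310615
V = π·1.25² × L = 4.908739 × 715.310615 = 3511.272768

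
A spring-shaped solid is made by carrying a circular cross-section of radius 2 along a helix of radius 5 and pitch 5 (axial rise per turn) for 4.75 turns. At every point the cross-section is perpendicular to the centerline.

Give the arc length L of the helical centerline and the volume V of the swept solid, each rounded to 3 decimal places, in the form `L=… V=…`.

L=151.104 V=1898.826

2πR = 2π·5 = 31.415927
per-turn = √(31.415927² + 5²) = √(986.9604 + 25) = √1011.9604 = 31.811326
L = 4.75 × 31.811326 = 151.103797
V = π·2² × L = 12.566371 × 151.103797 = 1898.826313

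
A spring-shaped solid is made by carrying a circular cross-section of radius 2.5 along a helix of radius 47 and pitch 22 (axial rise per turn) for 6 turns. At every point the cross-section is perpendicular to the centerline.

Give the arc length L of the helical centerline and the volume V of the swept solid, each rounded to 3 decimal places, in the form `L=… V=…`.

L=1776.768 V=34886.764

2πR = 2π·47 = 295.309709
per-turn = √(295.309709² + 22²) = √(87207.8245 + 484) = √87691.8245 = 296.128054
L = 6 × 296.128054 = 1776.768325
V = π·2.5² × L = 19.634954 × 1776.768325 = 34886.764486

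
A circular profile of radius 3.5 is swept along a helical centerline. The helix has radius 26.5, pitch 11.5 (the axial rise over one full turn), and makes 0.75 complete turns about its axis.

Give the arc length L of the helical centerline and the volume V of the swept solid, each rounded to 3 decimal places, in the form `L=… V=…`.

L=125.176 V=4817.330

2πR = 2π·26.5 = 166.504411
per-turn = √(166.504411² + 11.5²) = √(27723.7188 + 132.25) = √27855.9688 = 166.901075
L = 0.75 × 166.901075 = 125.175806
V = π·3.5² × L = 38.484510 × 125.175806 = 4817.329562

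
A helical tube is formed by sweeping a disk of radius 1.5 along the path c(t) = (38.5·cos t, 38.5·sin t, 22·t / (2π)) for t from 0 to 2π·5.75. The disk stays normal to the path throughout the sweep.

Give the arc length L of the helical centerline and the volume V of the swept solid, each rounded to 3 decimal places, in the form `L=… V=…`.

2πR = 2π·38.5 = 241.902634
per-turn = √(241.902634² + 22²) = √(58516.8845 + 484) = √59000.8845 = 242.900977
L = 5.75 × 242.900977 = 1396.680616
V = π·1.5² × L = 7.068583 × 1396.680616 = 9872.553517

L=1396.681 V=9872.554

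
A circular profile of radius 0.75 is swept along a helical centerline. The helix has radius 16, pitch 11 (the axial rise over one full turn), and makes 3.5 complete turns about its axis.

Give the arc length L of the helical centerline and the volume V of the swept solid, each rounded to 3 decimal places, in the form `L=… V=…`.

L=353.958 V=625.496

2πR = 2π·16 = 100.530965
per-turn = √(100.530965² + 11²) = √(10106.4749 + 121) = √10227.4749 = 101.130979
L = 3.5 × 101.130979 = 353.958426
V = π·0.75² × L = 1.767146 × 353.958426 = 625.496170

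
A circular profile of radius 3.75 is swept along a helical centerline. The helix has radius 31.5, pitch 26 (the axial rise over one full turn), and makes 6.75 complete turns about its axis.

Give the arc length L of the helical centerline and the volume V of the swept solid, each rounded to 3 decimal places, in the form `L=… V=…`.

2πR = 2π·31.5 = 197.920337
per-turn = √(197.920337² + 26²) = √(39172.4599 + 676) = √39848.4599 = 199.620790
L = 6.75 × 199.620790 = 1347.440334
V = π·3.75² × L = 44.178647 × 1347.440334 = 59528.090437

L=1347.440 V=59528.090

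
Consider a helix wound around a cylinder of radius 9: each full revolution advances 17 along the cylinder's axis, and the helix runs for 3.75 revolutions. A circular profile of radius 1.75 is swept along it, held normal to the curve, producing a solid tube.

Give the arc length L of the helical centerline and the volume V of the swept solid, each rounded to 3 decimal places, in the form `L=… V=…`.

2πR = 2π·9 = 56.548668
per-turn = √(56.548668² + 17²) = √(3197.7518 + 289) = √3486.7518 = 59.048724
L = 3.75 × 59.048724 = 221.432716
V = π·1.75² × L = 9.621128 × 221.432716 = 2130.432390

L=221.433 V=2130.432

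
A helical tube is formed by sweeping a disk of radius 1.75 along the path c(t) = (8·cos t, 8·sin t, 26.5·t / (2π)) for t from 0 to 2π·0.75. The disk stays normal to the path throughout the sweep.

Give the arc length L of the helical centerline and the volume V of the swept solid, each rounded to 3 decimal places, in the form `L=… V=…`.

L=42.617 V=410.027

2πR = 2π·8 = 50.265482
per-turn = √(50.265482² + 26.5²) = √(2526.6187 + 702.25) = √3228.8687 = 56.823135
L = 0.75 × 56.823135 = 42.617352
V = π·1.75² × L = 9.621128 × 42.617352 = 410.026974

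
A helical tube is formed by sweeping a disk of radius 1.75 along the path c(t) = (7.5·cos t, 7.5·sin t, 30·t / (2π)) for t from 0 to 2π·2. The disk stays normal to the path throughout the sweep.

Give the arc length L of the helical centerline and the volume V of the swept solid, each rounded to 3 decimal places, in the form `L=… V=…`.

L=111.726 V=1074.928

2πR = 2π·7.5 = 47.123890
per-turn = √(47.123890² + 30²) = √(2220.6610 + 900) = √3120.6610 = 55.862877
L = 2 × 55.862877 = 111.725753
V = π·1.75² × L = 9.621128 × 111.725753 = 1074.927718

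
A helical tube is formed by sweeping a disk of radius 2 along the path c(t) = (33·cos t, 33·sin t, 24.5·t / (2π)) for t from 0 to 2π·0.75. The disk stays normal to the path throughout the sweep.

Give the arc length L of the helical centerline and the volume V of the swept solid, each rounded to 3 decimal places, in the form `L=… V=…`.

2πR = 2π·33 = 207.345115
per-turn = √(207.345115² + 24.5²) = √(42991.9968 + 600.25) = √43592.2468 = 208.787564
L = 0.75 × 208.787564 = 156.590673
V = π·2² × L = 12.566371 × 156.590673 = 1967.776429

L=156.591 V=1967.776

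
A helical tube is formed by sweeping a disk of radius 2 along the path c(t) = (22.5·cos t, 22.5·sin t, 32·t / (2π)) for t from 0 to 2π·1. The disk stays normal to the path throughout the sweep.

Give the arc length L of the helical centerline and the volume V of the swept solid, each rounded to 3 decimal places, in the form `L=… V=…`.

L=144.948 V=1821.471

2πR = 2π·22.5 = 141.371669
per-turn = √(141.371669² + 32²) = √(19985.9489 + 1024) = √21009.9489 = 144.948090
L = 1 × 144.948090 = 144.948090
V = π·2² × L = 12.566371 × 144.948090 = 1821.471424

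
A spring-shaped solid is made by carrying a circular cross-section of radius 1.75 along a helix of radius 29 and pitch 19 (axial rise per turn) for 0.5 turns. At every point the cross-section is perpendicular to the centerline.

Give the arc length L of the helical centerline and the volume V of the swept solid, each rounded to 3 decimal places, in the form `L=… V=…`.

2πR = 2π·29 = 182.212374
per-turn = √(182.212374² + 19²) = √(33201.3492 + 361) = √33562.3492 = 183.200298
L = 0.5 × 183.200298 = 91.600149
V = π·1.75² × L = 9.621128 × 91.600149 = 881.296713

L=91.600 V=881.297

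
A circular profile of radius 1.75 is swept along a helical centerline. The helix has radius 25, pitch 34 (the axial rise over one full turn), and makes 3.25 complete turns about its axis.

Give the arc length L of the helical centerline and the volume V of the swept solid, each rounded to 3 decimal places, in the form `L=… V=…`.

2πR = 2π·25 = 157.079633
per-turn = √(157.079633² + 34²) = √(24674.0110 + 1156) = √25830.0110 = 160.717177
L = 3.25 × 160.717177 = 522.330825
V = π·1.75² × L = 9.621128 × 522.330825 = 5025.411470

L=522.331 V=5025.411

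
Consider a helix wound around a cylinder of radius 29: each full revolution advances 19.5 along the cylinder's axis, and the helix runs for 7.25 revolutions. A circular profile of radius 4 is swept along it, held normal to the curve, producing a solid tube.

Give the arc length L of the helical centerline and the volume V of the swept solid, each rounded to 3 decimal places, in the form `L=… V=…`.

2πR = 2π·29 = 182.212374
per-turn = √(182.212374² + 19.5²) = √(33201.3492 + 380.25) = √33581.5992 = 183.252829
L = 7.25 × 183.252829 = 1328.583008
V = π·4² × L = 50.265482 × 1328.583008 = 66781.865864

L=1328.583 V=66781.866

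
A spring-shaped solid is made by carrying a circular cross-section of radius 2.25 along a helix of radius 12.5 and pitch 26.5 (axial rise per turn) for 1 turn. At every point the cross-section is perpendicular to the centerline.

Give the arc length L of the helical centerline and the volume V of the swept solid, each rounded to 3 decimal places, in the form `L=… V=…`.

L=82.890 V=1318.309

2πR = 2π·12.5 = 78.539816
per-turn = √(78.539816² + 26.5²) = √(6168.5028 + 702.25) = √6870.7528 = 82.890004
L = 1 × 82.890004 = 82.890004
V = π·2.25² × L = 15.904313 × 82.890004 = 1318.308551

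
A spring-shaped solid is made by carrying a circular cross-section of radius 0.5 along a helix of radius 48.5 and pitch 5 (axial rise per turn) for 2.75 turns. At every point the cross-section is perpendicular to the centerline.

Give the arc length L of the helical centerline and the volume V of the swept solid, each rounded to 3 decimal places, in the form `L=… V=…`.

L=838.133 V=658.268

2πR = 2π·48.5 = 304.734487
per-turn = √(304.734487² + 5²) = √(92863.1078 + 25) = √92888.1078 = 304.775504
L = 2.75 × 304.775504 = 838.132636
V = π·0.5² × L = 0.785398 × 838.132636 = 658.267833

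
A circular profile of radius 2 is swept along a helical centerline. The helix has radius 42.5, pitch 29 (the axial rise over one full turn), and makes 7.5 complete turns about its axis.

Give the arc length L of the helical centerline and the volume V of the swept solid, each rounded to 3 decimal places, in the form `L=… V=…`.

L=2014.541 V=25315.468

2πR = 2π·42.5 = 267.035376
per-turn = √(267.035376² + 29²) = √(71307.8918 + 841) = √72148.8918 = 268.605457
L = 7.5 × 268.605457 = 2014.540931
V = π·2² × L = 12.566371 × 2014.540931 = 25315.467960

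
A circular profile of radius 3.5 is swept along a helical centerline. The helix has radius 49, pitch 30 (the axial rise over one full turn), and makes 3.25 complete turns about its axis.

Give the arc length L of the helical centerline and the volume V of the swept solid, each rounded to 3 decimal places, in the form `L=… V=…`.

L=1005.336 V=38689.876

2πR = 2π·49 = 307.876080
per-turn = √(307.876080² + 30²) = √(94787.6807 + 900) = √95687.6807 = 309.334254
L = 3.25 × 309.334254 = 1005.336325
V = π·3.5² × L = 38.484510 × 1005.336325 = 38689.875873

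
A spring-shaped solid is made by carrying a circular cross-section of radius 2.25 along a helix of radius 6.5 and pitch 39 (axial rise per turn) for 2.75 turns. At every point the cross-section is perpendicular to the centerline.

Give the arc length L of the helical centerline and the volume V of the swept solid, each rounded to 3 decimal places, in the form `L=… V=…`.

L=155.295 V=2469.860

2πR = 2π·6.5 = 40.840704
per-turn = √(40.840704² + 39²) = √(1667.9631 + 1521) = √3188.9631 = 56.470905
L = 2.75 × 56.470905 = 155.294990
V = π·2.25² × L = 15.904313 × 155.294990 = 2469.860091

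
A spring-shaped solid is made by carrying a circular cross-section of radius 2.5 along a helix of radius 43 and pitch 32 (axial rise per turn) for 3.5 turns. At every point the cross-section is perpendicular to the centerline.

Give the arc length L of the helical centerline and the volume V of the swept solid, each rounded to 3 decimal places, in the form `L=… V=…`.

L=952.229 V=18696.972

2πR = 2π·43 = 270.176968
per-turn = √(270.176968² + 32²) = √(72995.5942 + 1024) = √74019.5942 = 272.065423
L = 3.5 × 272.065423 = 952.228979
V = π·2.5² × L = 19.634954 × 952.228979 = 18696.972280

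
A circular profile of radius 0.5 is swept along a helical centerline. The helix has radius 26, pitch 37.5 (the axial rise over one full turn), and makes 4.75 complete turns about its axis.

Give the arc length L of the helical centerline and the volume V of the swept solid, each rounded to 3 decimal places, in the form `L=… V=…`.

2πR = 2π·26 = 163.362818
per-turn = √(163.362818² + 37.5²) = √(26687.4103 + 1406.25) = √28093.6603 = 167.611635
L = 4.75 × 167.611635 = 796.155268
V = π·0.5² × L = 0.785398 × 796.155268 = 625.298885

L=796.155 V=625.299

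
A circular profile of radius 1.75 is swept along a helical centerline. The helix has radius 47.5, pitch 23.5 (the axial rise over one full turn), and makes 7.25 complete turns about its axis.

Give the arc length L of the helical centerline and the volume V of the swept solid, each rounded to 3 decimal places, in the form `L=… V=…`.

2πR = 2π·47.5 = 298.451302
per-turn = √(298.451302² + 23.5²) = √(89073.1797 + 552.25) = √89625.4297 = 299.375065
L = 7.25 × 299.375065 = 2170.469223
V = π·1.75² × L = 9.621128 × 2170.469223 = 20882.361136

L=2170.469 V=20882.361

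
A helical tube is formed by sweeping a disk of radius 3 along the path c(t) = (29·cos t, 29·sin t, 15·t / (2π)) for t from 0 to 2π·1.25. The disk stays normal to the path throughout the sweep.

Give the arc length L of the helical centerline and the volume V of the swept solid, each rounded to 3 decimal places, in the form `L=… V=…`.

2πR = 2π·29 = 182.212374
per-turn = √(182.212374² + 15²) = √(33201.3492 + 225) = √33426.3492 = 182.828743
L = 1.25 × 182.828743 = 228.535929
V = π·3² × L = 28.274334 × 228.535929 = 6461.701148

L=228.536 V=6461.701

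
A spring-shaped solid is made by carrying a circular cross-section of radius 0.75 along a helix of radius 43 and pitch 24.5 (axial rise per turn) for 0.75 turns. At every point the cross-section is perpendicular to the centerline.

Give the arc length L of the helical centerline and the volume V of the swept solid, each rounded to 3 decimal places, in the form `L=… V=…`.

L=203.464 V=359.551

2πR = 2π·43 = 270.176968
per-turn = √(270.176968² + 24.5²) = √(72995.5942 + 600.25) = √73595.8442 = 271.285540
L = 0.75 × 271.285540 = 203.464155
V = π·0.75² × L = 1.767146 × 203.464155 = 359.550841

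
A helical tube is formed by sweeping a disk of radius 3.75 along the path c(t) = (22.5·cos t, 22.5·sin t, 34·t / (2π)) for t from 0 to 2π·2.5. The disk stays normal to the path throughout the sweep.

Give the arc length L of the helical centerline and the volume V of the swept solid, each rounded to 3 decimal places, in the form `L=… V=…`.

L=363.507 V=16059.238

2πR = 2π·22.5 = 141.371669
per-turn = √(141.371669² + 34²) = √(19985.9489 + 1156) = √21141.9489 = 145.402713
L = 2.5 × 145.402713 = 363.506782
V = π·3.75² × L = 44.178647 × 363.506782 = 16059.237700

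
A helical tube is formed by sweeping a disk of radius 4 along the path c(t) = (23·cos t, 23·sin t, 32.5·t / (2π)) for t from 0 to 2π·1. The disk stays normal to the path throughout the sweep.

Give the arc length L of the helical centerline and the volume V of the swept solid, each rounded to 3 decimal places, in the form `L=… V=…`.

L=148.123 V=7445.459

2πR = 2π·23 = 144.513262
per-turn = √(144.513262² + 32.5²) = √(20884.0829 + 1056.25) = √21940.3329 = 148.122695
L = 1 × 148.122695 = 148.122695
V = π·4² × L = 50.265482 × 148.122695 = 7445.458751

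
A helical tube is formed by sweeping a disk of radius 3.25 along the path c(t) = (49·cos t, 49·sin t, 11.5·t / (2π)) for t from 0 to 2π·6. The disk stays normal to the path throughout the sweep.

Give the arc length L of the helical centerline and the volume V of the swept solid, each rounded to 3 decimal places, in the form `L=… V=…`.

2πR = 2π·49 = 307.876080
per-turn = √(307.876080² + 11.5²) = √(94787.6807 + 132.25) = √94919.9307 = 308.090783
L = 6 × 308.090783 = 1848.544699
V = π·3.25² × L = 33.183072 × 1848.544699 = 61340.392587

L=1848.545 V=61340.393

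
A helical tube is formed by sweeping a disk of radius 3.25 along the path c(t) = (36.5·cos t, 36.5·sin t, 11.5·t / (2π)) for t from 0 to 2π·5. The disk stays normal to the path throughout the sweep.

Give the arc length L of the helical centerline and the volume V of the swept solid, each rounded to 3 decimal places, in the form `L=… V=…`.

2πR = 2π·36.5 = 229.336264
per-turn = √(229.336264² + 11.5²) = √(52595.1219 + 132.25) = √52727.3719 = 229.624415
L = 5 × 229.624415 = 1148.122074
V = π·3.25² × L = 33.183072 × 1148.122074 = 38098.217903

L=1148.122 V=38098.218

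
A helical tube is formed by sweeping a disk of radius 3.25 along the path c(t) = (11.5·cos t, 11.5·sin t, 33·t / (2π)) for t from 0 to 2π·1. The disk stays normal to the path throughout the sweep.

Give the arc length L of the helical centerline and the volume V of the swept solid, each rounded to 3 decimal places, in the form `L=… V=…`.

L=79.436 V=2635.919

2πR = 2π·11.5 = 72.256631
per-turn = √(72.256631² + 33²) = √(5221.0207 + 1089) = √6310.0207 = 79.435639
L = 1 × 79.435639 = 79.435639
V = π·3.25² × L = 33.183072 × 79.435639 = 2635.918557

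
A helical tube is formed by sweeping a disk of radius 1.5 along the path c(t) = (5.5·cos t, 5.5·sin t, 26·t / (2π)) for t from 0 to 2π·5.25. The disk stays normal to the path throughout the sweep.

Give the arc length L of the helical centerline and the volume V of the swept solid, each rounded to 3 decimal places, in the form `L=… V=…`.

2πR = 2π·5.5 = 34.557519
per-turn = √(34.557519² + 26²) = √(1194.2221 + 676) = √1870.2221 = 43.246065
L = 5.25 × 43.246065 = 227.041841
V = π·1.5² × L = 7.068583 × 227.041841 = 1604.864204

L=227.042 V=1604.864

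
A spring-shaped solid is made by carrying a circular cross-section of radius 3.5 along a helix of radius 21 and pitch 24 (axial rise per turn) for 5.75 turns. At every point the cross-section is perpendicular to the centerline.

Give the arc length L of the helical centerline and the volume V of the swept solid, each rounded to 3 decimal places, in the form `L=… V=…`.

2πR = 2π·21 = 131.946891
per-turn = √(131.946891² + 24²) = √(17409.9822 + 576) = √17985.9822 = 134.111827
L = 5.75 × 134.111827 = 771.143006
V = π·3.5² × L = 38.484510 × 771.143006 = 29677.060720

L=771.143 V=29677.061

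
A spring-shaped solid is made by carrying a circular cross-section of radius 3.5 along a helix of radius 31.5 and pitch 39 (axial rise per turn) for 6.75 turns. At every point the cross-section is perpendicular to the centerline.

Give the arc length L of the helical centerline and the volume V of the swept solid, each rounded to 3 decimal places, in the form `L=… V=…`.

L=1361.652 V=52402.504

2πR = 2π·31.5 = 197.920337
per-turn = √(197.920337² + 39²) = √(39172.4599 + 1521) = √40693.4599 = 201.726200
L = 6.75 × 201.726200 = 1361.651852
V = π·3.5² × L = 38.484510 × 1361.651852 = 52402.504312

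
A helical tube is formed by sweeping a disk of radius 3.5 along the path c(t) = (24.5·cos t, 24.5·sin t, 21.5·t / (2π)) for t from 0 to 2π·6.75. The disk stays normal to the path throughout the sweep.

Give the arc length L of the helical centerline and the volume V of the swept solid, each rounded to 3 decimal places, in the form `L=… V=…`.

L=1049.167 V=40376.693

2πR = 2π·24.5 = 153.938040
per-turn = √(153.938040² + 21.5²) = √(23696.9202 + 462.25) = √24159.1702 = 155.432204
L = 6.75 × 155.432204 = 1049.167380
V = π·3.5² × L = 38.484510 × 1049.167380 = 40376.692525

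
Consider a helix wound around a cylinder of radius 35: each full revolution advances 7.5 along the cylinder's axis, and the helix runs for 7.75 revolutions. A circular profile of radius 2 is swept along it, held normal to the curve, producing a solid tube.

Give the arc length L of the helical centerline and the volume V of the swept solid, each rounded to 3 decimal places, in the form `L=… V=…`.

2πR = 2π·35 = 219.911486
per-turn = √(219.911486² + 7.5²) = √(48361.0616 + 56.25) = √48417.3116 = 220.039341
L = 7.75 × 220.039341 = 1705.304892
V = π·2² × L = 12.566371 × 1705.304892 = 21429.493288

L=1705.305 V=21429.493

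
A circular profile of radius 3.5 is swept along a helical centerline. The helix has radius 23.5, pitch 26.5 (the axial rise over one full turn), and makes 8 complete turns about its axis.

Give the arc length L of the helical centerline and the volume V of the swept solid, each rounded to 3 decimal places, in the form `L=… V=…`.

L=1200.112 V=46185.728

2πR = 2π·23.5 = 147.654855
per-turn = √(147.654855² + 26.5²) = √(21801.9561 + 702.25) = √22504.2061 = 150.014020
L = 8 × 150.014020 = 1200.112158
V = π·3.5² × L = 38.484510 × 1200.112158 = 46185.728354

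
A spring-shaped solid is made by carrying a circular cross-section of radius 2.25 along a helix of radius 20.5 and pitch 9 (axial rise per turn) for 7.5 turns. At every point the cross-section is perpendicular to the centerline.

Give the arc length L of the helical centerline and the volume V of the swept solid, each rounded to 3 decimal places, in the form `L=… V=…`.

2πR = 2π·20.5 = 128.805299
per-turn = √(128.805299² + 9²) = √(16590.8050 + 81) = √16671.8050 = 129.119344
L = 7.5 × 129.119344 = 968.395080
V = π·2.25² × L = 15.904313 × 968.395080 = 15401.658276

L=968.395 V=15401.658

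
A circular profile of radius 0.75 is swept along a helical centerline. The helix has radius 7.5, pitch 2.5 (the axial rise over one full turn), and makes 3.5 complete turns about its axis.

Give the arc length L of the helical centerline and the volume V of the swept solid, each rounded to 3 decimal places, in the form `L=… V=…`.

2πR = 2π·7.5 = 47.123890
per-turn = √(47.123890² + 2.5²) = √(2220.6610 + 6.25) = √2226.9110 = 47.190158
L = 3.5 × 47.190158 = 165.165552
V = π·0.75² × L = 1.767146 × 165.165552 = 291.871623

L=165.166 V=291.872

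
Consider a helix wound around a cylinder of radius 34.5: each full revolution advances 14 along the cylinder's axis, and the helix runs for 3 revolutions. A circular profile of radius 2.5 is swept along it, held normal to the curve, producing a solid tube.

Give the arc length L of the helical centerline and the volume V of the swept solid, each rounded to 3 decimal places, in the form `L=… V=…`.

L=651.665 V=12795.403

2πR = 2π·34.5 = 216.769893
per-turn = √(216.769893² + 14²) = √(46989.1866 + 196) = √47185.1866 = 217.221515
L = 3 × 217.221515 = 651.664545
V = π·2.5² × L = 19.634954 × 651.664545 = 12795.403416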